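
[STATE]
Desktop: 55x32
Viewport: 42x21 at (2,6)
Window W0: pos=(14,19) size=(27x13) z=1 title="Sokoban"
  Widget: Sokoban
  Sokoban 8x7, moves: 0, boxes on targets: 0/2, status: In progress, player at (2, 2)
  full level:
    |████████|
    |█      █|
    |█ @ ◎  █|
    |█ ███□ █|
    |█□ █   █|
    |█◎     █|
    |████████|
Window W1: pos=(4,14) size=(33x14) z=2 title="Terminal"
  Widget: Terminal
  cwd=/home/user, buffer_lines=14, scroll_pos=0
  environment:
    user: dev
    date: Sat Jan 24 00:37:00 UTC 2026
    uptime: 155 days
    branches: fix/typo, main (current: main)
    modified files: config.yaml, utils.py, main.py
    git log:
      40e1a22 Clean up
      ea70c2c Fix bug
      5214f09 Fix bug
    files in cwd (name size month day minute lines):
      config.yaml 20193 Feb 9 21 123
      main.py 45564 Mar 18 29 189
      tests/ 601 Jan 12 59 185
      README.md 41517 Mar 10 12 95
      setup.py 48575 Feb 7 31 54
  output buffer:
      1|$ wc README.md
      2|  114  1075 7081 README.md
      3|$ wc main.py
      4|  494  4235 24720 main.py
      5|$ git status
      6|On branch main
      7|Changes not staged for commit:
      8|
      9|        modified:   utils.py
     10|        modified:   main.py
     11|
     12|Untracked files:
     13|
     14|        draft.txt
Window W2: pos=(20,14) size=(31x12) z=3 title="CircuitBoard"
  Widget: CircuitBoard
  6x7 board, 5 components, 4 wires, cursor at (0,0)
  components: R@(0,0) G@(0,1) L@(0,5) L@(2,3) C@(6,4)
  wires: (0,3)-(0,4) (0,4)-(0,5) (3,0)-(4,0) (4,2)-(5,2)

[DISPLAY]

                                          
                                          
                                          
                                          
                                          
                                          
                                          
                                          
  ┏━━━━━━━━━━━━━━━┏━━━━━━━━━━━━━━━━━━━━━━━
  ┃ Terminal      ┃ CircuitBoard          
  ┠───────────────┠───────────────────────
  ┃$ wc README.md ┃   0 1 2 3 4 5         
  ┃  114  1075 708┃0  [R]  G       · ─ · ─
  ┃$ wc main.py   ┃                       
  ┃  494  4235 247┃1                      
  ┃$ git status   ┃                       
  ┃On branch main ┃2               L      
  ┃Changes not sta┃                       
  ┃               ┃3   ·                  
  ┃        modifie┗━━━━━━━━━━━━━━━━━━━━━━━
  ┃        modified:   main.py    ┃   ┃   


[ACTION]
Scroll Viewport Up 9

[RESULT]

                                          
                                          
                                          
                                          
                                          
                                          
                                          
                                          
                                          
                                          
                                          
                                          
                                          
                                          
  ┏━━━━━━━━━━━━━━━┏━━━━━━━━━━━━━━━━━━━━━━━
  ┃ Terminal      ┃ CircuitBoard          
  ┠───────────────┠───────────────────────
  ┃$ wc README.md ┃   0 1 2 3 4 5         
  ┃  114  1075 708┃0  [R]  G       · ─ · ─
  ┃$ wc main.py   ┃                       
  ┃  494  4235 247┃1                      


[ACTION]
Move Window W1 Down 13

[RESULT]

                                          
                                          
                                          
                                          
                                          
                                          
                                          
                                          
                                          
                                          
                                          
                                          
                                          
                                          
                  ┏━━━━━━━━━━━━━━━━━━━━━━━
                  ┃ CircuitBoard          
                  ┠───────────────────────
                  ┃   0 1 2 3 4 5         
  ┏━━━━━━━━━━━━━━━┃0  [R]  G       · ─ · ─
  ┃ Terminal      ┃                       
  ┠───────────────┃1                      


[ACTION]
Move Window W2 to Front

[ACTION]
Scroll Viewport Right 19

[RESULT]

                                          
                                          
                                          
                                          
                                          
                                          
                                          
                                          
                                          
                                          
                                          
                                          
                                          
                                          
       ┏━━━━━━━━━━━━━━━━━━━━━━━━━━━━━┓    
       ┃ CircuitBoard                ┃    
       ┠─────────────────────────────┨    
       ┃   0 1 2 3 4 5               ┃    
━━━━━━━┃0  [R]  G       · ─ · ─ L    ┃    
l      ┃                             ┃    
───────┃1                            ┃    


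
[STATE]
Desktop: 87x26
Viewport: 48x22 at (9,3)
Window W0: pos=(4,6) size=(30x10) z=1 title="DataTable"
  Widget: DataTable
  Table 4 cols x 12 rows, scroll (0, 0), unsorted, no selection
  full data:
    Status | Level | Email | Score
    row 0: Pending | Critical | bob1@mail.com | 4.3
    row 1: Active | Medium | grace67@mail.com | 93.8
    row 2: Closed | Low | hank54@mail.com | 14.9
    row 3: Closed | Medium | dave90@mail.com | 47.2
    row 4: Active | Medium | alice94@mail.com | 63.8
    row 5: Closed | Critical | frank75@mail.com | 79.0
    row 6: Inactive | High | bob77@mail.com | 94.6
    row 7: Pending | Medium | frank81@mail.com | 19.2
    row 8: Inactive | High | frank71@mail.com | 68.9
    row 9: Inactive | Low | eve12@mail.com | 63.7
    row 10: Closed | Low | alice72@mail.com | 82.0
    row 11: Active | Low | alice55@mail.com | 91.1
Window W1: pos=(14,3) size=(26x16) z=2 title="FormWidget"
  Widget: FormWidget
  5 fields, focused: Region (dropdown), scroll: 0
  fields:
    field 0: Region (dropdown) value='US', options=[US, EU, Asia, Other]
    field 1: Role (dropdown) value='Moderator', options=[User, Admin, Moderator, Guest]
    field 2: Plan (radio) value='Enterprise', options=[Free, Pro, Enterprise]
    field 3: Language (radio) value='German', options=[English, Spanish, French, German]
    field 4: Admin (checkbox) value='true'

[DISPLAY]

     ┏━━━━━━━━━━━━━━━━━━━━━━━━┓                 
     ┃ FormWidget             ┃                 
     ┠────────────────────────┨                 
━━━━━┃> Region:     [US     ▼]┃                 
aTabl┃  Role:       [Moderat▼]┃                 
─────┃  Plan:       ( ) Free  ┃                 
us  │┃  Language:   ( ) Englis┃                 
────┼┃  Admin:      [x]       ┃                 
ing │┃                        ┃                 
ve  │┃                        ┃                 
ed  │┃                        ┃                 
ed  │┃                        ┃                 
━━━━━┃                        ┃                 
     ┃                        ┃                 
     ┃                        ┃                 
     ┗━━━━━━━━━━━━━━━━━━━━━━━━┛                 
                                                
                                                
                                                
                                                
                                                
                                                


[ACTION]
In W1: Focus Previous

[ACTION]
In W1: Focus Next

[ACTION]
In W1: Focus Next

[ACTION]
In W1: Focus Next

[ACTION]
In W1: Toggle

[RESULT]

     ┏━━━━━━━━━━━━━━━━━━━━━━━━┓                 
     ┃ FormWidget             ┃                 
     ┠────────────────────────┨                 
━━━━━┃  Region:     [US     ▼]┃                 
aTabl┃  Role:       [Moderat▼]┃                 
─────┃> Plan:       ( ) Free  ┃                 
us  │┃  Language:   ( ) Englis┃                 
────┼┃  Admin:      [x]       ┃                 
ing │┃                        ┃                 
ve  │┃                        ┃                 
ed  │┃                        ┃                 
ed  │┃                        ┃                 
━━━━━┃                        ┃                 
     ┃                        ┃                 
     ┃                        ┃                 
     ┗━━━━━━━━━━━━━━━━━━━━━━━━┛                 
                                                
                                                
                                                
                                                
                                                
                                                


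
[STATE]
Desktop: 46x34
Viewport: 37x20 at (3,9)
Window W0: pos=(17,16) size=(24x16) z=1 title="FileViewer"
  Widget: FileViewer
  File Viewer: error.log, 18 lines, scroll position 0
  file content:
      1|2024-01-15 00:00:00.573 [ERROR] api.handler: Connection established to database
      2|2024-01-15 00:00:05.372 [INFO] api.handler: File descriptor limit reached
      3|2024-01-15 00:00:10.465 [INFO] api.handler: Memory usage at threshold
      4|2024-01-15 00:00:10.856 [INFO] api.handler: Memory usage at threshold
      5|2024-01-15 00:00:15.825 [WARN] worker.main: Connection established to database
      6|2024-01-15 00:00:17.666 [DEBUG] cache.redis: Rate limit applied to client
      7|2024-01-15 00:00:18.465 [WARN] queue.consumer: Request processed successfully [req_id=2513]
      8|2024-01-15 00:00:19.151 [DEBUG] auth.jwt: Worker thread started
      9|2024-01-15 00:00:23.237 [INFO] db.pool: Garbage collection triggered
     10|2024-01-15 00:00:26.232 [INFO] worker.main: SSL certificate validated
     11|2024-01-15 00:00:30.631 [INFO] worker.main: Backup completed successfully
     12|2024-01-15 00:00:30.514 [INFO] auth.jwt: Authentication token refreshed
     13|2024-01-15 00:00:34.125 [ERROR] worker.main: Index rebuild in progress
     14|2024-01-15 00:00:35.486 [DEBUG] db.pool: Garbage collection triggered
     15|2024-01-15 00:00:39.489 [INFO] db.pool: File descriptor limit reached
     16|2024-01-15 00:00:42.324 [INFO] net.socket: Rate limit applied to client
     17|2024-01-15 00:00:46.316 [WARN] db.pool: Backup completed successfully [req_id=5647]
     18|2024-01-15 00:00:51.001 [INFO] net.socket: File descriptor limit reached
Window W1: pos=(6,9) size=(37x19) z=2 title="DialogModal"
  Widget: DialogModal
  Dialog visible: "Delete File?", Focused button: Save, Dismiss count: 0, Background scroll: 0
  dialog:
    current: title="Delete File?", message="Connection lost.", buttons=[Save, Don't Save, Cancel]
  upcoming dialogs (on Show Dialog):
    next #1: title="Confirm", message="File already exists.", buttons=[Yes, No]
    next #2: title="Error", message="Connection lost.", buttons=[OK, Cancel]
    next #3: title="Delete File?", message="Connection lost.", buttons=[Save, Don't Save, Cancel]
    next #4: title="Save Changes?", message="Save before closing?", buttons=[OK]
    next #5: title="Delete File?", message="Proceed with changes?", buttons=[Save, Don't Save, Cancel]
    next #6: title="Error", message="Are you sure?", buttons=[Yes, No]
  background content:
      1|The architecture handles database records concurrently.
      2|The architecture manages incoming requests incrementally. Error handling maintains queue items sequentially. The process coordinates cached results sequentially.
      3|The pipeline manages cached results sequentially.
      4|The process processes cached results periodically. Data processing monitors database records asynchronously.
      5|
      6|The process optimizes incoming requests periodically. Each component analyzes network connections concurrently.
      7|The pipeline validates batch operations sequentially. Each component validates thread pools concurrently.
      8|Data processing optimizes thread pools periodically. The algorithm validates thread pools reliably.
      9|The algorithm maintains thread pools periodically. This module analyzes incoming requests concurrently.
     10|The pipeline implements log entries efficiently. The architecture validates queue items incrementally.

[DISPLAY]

   ┏━━━━━━━━━━━━━━━━━━━━━━━━━━━━━━━━━
   ┃ DialogModal                     
   ┠─────────────────────────────────
   ┃The architecture handles database
   ┃The architecture manages incoming
   ┃The pipeline manages cached resul
   ┃The process processes cached resu
   ┃                                 
   ┃Th┌─────────────────────────────┐
   ┃Th│         Delete File?        │
   ┃Da│       Connection lost.      │
   ┃Th│ [Save]  Don't Save   Cancel │
   ┃Th└─────────────────────────────┘
   ┃                                 
   ┃                                 
   ┃                                 
   ┃                                 
   ┃                                 
   ┗━━━━━━━━━━━━━━━━━━━━━━━━━━━━━━━━━
              ┃2024-01-15 00:00:26.2░


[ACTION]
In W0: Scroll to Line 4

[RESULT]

   ┏━━━━━━━━━━━━━━━━━━━━━━━━━━━━━━━━━
   ┃ DialogModal                     
   ┠─────────────────────────────────
   ┃The architecture handles database
   ┃The architecture manages incoming
   ┃The pipeline manages cached resul
   ┃The process processes cached resu
   ┃                                 
   ┃Th┌─────────────────────────────┐
   ┃Th│         Delete File?        │
   ┃Da│       Connection lost.      │
   ┃Th│ [Save]  Don't Save   Cancel │
   ┃Th└─────────────────────────────┘
   ┃                                 
   ┃                                 
   ┃                                 
   ┃                                 
   ┃                                 
   ┗━━━━━━━━━━━━━━━━━━━━━━━━━━━━━━━━━
              ┃2024-01-15 00:00:34.1░


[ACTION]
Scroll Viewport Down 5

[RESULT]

   ┃The pipeline manages cached resul
   ┃The process processes cached resu
   ┃                                 
   ┃Th┌─────────────────────────────┐
   ┃Th│         Delete File?        │
   ┃Da│       Connection lost.      │
   ┃Th│ [Save]  Don't Save   Cancel │
   ┃Th└─────────────────────────────┘
   ┃                                 
   ┃                                 
   ┃                                 
   ┃                                 
   ┃                                 
   ┗━━━━━━━━━━━━━━━━━━━━━━━━━━━━━━━━━
              ┃2024-01-15 00:00:34.1░
              ┃2024-01-15 00:00:35.4░
              ┃2024-01-15 00:00:39.4▼
              ┗━━━━━━━━━━━━━━━━━━━━━━
                                     
                                     


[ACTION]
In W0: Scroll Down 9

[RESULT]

   ┃The pipeline manages cached resul
   ┃The process processes cached resu
   ┃                                 
   ┃Th┌─────────────────────────────┐
   ┃Th│         Delete File?        │
   ┃Da│       Connection lost.      │
   ┃Th│ [Save]  Don't Save   Cancel │
   ┃Th└─────────────────────────────┘
   ┃                                 
   ┃                                 
   ┃                                 
   ┃                                 
   ┃                                 
   ┗━━━━━━━━━━━━━━━━━━━━━━━━━━━━━━━━━
              ┃2024-01-15 00:00:42.3░
              ┃2024-01-15 00:00:46.3█
              ┃2024-01-15 00:00:51.0▼
              ┗━━━━━━━━━━━━━━━━━━━━━━
                                     
                                     


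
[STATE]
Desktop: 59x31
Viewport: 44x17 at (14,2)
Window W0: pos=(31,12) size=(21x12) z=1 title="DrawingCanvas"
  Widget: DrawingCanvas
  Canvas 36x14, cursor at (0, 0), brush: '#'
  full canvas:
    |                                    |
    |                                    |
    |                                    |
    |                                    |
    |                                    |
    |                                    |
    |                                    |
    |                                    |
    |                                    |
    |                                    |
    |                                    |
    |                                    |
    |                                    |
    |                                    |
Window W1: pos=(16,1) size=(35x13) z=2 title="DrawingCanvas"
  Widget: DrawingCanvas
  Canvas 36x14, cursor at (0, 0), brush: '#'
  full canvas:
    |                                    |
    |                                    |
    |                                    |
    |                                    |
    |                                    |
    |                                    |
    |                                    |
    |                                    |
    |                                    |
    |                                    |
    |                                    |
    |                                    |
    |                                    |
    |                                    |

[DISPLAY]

  ┃ DrawingCanvas                   ┃       
  ┠─────────────────────────────────┨       
  ┃+                                ┃       
  ┃                                 ┃       
  ┃                                 ┃       
  ┃                                 ┃       
  ┃                                 ┃       
  ┃                                 ┃       
  ┃                                 ┃       
  ┃                                 ┃       
  ┃                                 ┃┓      
  ┗━━━━━━━━━━━━━━━━━━━━━━━━━━━━━━━━━┛┃      
                 ┠───────────────────┨      
                 ┃+                  ┃      
                 ┃                   ┃      
                 ┃                   ┃      
                 ┃                   ┃      


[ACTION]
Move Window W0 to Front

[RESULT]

  ┃ DrawingCanvas                   ┃       
  ┠─────────────────────────────────┨       
  ┃+                                ┃       
  ┃                                 ┃       
  ┃                                 ┃       
  ┃                                 ┃       
  ┃                                 ┃       
  ┃                                 ┃       
  ┃                                 ┃       
  ┃                                 ┃       
  ┃              ┏━━━━━━━━━━━━━━━━━━━┓      
  ┗━━━━━━━━━━━━━━┃ DrawingCanvas     ┃      
                 ┠───────────────────┨      
                 ┃+                  ┃      
                 ┃                   ┃      
                 ┃                   ┃      
                 ┃                   ┃      


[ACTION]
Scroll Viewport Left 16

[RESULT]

                ┃ DrawingCanvas             
                ┠───────────────────────────
                ┃+                          
                ┃                           
                ┃                           
                ┃                           
                ┃                           
                ┃                           
                ┃                           
                ┃                           
                ┃              ┏━━━━━━━━━━━━
                ┗━━━━━━━━━━━━━━┃ DrawingCanv
                               ┠────────────
                               ┃+           
                               ┃            
                               ┃            
                               ┃            


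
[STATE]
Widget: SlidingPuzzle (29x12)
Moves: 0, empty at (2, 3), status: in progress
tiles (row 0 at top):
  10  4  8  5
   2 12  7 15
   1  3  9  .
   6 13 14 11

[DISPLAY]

┌────┬────┬────┬────┐        
│ 10 │  4 │  8 │  5 │        
├────┼────┼────┼────┤        
│  2 │ 12 │  7 │ 15 │        
├────┼────┼────┼────┤        
│  1 │  3 │  9 │    │        
├────┼────┼────┼────┤        
│  6 │ 13 │ 14 │ 11 │        
└────┴────┴────┴────┘        
Moves: 0                     
                             
                             


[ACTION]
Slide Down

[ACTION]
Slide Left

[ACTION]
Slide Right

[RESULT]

┌────┬────┬────┬────┐        
│ 10 │  4 │  8 │  5 │        
├────┼────┼────┼────┤        
│  2 │ 12 │    │  7 │        
├────┼────┼────┼────┤        
│  1 │  3 │  9 │ 15 │        
├────┼────┼────┼────┤        
│  6 │ 13 │ 14 │ 11 │        
└────┴────┴────┴────┘        
Moves: 2                     
                             
                             


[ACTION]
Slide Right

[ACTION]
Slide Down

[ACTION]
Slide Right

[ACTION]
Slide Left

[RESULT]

┌────┬────┬────┬────┐        
│ 10 │    │  8 │  5 │        
├────┼────┼────┼────┤        
│  2 │  4 │ 12 │  7 │        
├────┼────┼────┼────┤        
│  1 │  3 │  9 │ 15 │        
├────┼────┼────┼────┤        
│  6 │ 13 │ 14 │ 11 │        
└────┴────┴────┴────┘        
Moves: 6                     
                             
                             


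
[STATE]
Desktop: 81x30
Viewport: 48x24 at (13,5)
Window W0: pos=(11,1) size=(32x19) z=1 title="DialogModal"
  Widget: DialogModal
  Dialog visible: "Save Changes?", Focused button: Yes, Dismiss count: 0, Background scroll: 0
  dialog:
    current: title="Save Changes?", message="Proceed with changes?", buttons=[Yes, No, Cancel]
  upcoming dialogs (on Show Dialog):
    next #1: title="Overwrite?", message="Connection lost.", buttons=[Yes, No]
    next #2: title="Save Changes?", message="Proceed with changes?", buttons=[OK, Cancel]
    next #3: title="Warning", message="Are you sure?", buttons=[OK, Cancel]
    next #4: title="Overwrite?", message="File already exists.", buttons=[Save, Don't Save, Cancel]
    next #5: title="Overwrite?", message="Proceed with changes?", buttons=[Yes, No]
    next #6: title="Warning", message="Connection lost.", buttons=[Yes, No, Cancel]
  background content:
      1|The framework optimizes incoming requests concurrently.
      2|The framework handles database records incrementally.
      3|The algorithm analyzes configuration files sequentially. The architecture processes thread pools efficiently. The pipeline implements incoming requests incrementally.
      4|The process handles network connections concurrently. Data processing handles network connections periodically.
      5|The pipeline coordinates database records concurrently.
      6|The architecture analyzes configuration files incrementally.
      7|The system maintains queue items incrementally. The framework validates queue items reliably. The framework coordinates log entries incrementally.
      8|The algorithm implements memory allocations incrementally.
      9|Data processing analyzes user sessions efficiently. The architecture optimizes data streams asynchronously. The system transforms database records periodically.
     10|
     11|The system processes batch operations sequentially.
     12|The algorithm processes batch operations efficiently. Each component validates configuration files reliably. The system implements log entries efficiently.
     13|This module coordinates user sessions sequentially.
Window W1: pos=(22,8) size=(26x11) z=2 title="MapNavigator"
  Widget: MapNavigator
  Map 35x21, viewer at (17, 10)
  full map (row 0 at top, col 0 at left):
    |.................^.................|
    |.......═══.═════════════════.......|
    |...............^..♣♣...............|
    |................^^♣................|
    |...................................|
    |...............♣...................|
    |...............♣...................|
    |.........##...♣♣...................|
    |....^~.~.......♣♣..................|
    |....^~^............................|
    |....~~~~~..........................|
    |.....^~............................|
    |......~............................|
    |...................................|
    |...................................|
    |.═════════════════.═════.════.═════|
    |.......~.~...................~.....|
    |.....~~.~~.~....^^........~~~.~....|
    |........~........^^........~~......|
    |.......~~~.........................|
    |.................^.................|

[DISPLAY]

he framework handles database┃                  
he algorithm analyzes configu┃                  
he process handles network co┃                  
he pipeli┏━━━━━━━━━━━━━━━━━━━━━━━━┓             
h┌───────┃ MapNavigator           ┃             
h│     Sa┠────────────────────────┨             
h│ Procee┃....##...♣♣.............┃             
a│  [Yes]┃~.~.......♣♣............┃             
 └───────┃~^......................┃             
he system┃~~~~........@...........┃             
he algori┃^~......................┃             
his modul┃.~......................┃             
         ┃........................┃             
         ┗━━━━━━━━━━━━━━━━━━━━━━━━┛             
━━━━━━━━━━━━━━━━━━━━━━━━━━━━━┛                  
                                                
                                                
                                                
                                                
                                                
                                                
                                                
                                                
                                                


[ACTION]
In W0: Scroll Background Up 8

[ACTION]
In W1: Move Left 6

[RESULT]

he framework handles database┃                  
he algorithm analyzes configu┃                  
he process handles network co┃                  
he pipeli┏━━━━━━━━━━━━━━━━━━━━━━━━┓             
h┌───────┃ MapNavigator           ┃             
h│     Sa┠────────────────────────┨             
h│ Procee┃ .........##...♣♣.......┃             
a│  [Yes]┃ ....^~.~.......♣♣......┃             
 └───────┃ ....^~^................┃             
he system┃ ....~~~~~..@...........┃             
he algori┃ .....^~................┃             
his modul┃ ......~................┃             
         ┃ .......................┃             
         ┗━━━━━━━━━━━━━━━━━━━━━━━━┛             
━━━━━━━━━━━━━━━━━━━━━━━━━━━━━┛                  
                                                
                                                
                                                
                                                
                                                
                                                
                                                
                                                
                                                


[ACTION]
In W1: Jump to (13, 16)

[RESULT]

he framework handles database┃                  
he algorithm analyzes configu┃                  
he process handles network co┃                  
he pipeli┏━━━━━━━━━━━━━━━━━━━━━━━━┓             
h┌───────┃ MapNavigator           ┃             
h│     Sa┠────────────────────────┨             
h│ Procee┃........................┃             
a│  [Yes]┃........................┃             
 └───────┃═════════════════.═════.┃             
he system┃......~.~...@...........┃             
he algori┃....~~.~~.~....^^.......┃             
his modul┃.......~........^^......┃             
         ┃......~~~...............┃             
         ┗━━━━━━━━━━━━━━━━━━━━━━━━┛             
━━━━━━━━━━━━━━━━━━━━━━━━━━━━━┛                  
                                                
                                                
                                                
                                                
                                                
                                                
                                                
                                                
                                                


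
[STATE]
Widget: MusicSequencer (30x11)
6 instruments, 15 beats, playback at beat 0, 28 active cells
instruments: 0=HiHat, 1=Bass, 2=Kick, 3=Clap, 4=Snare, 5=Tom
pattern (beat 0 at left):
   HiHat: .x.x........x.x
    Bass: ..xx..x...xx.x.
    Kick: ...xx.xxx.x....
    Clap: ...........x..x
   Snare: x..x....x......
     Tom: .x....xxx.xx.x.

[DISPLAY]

      ▼12345678901234         
 HiHat·█·█········█·█         
  Bass··██··█···██·█·         
  Kick···██·███·█····         
  Clap···········█··█         
 Snare█··█····█······         
   Tom·█····███·██·█·         
                              
                              
                              
                              


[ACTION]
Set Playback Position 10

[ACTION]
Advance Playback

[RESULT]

      01234567890▼234         
 HiHat·█·█········█·█         
  Bass··██··█···██·█·         
  Kick···██·███·█····         
  Clap···········█··█         
 Snare█··█····█······         
   Tom·█····███·██·█·         
                              
                              
                              
                              


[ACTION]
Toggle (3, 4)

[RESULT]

      01234567890▼234         
 HiHat·█·█········█·█         
  Bass··██··█···██·█·         
  Kick···██·███·█····         
  Clap····█······█··█         
 Snare█··█····█······         
   Tom·█····███·██·█·         
                              
                              
                              
                              


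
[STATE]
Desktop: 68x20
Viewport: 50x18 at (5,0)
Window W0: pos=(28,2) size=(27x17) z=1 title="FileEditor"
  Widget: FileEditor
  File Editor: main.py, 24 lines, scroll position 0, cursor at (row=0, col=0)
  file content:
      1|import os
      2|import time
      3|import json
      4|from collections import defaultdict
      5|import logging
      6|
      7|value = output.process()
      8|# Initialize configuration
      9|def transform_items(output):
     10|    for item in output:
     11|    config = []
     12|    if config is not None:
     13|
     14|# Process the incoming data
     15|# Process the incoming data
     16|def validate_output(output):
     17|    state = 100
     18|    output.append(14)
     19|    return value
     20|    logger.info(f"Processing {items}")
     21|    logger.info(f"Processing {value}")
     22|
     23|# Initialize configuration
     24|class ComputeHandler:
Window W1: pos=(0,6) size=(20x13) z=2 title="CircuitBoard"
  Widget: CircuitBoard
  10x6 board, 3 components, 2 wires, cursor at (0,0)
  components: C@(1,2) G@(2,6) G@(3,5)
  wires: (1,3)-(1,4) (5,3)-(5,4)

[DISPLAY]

                                                  
                                                  
                       ┏━━━━━━━━━━━━━━━━━━━━━━━━━┓
                       ┃ FileEditor              ┃
                       ┠─────────────────────────┨
                       ┃█mport os               ▲┃
━━━━━━━━━━━━━━┓        ┃import time             █┃
cuitBoard     ┃        ┃import json             ░┃
──────────────┨        ┃from collections import ░┃
 1 2 3 4 5 6 7┃        ┃import logging          ░┃
.]            ┃        ┃                        ░┃
              ┃        ┃value = output.process()░┃
        C   · ┃        ┃# Initialize configurati░┃
              ┃        ┃def transform_items(outp░┃
              ┃        ┃    for item in output: ░┃
              ┃        ┃    config = []         ░┃
              ┃        ┃    if config is not Non░┃
              ┃        ┃                        ▼┃


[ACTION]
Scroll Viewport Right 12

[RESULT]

                                                  
                                                  
           ┏━━━━━━━━━━━━━━━━━━━━━━━━━┓            
           ┃ FileEditor              ┃            
           ┠─────────────────────────┨            
           ┃█mport os               ▲┃            
━━┓        ┃import time             █┃            
  ┃        ┃import json             ░┃            
──┨        ┃from collections import ░┃            
 7┃        ┃import logging          ░┃            
  ┃        ┃                        ░┃            
  ┃        ┃value = output.process()░┃            
· ┃        ┃# Initialize configurati░┃            
  ┃        ┃def transform_items(outp░┃            
  ┃        ┃    for item in output: ░┃            
  ┃        ┃    config = []         ░┃            
  ┃        ┃    if config is not Non░┃            
  ┃        ┃                        ▼┃            


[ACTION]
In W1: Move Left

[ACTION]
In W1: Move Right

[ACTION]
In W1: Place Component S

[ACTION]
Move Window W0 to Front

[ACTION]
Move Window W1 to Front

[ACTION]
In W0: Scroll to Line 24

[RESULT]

                                                  
                                                  
           ┏━━━━━━━━━━━━━━━━━━━━━━━━━┓            
           ┃ FileEditor              ┃            
           ┠─────────────────────────┨            
           ┃    if config is not Non▲┃            
━━┓        ┃                        ░┃            
  ┃        ┃# Process the incoming d░┃            
──┨        ┃# Process the incoming d░┃            
 7┃        ┃def validate_output(outp░┃            
  ┃        ┃    state = 100         ░┃            
  ┃        ┃    output.append(14)   ░┃            
· ┃        ┃    return value        ░┃            
  ┃        ┃    logger.info(f"Proces░┃            
  ┃        ┃    logger.info(f"Proces░┃            
  ┃        ┃                        ░┃            
  ┃        ┃# Initialize configurati█┃            
  ┃        ┃class ComputeHandler:   ▼┃            


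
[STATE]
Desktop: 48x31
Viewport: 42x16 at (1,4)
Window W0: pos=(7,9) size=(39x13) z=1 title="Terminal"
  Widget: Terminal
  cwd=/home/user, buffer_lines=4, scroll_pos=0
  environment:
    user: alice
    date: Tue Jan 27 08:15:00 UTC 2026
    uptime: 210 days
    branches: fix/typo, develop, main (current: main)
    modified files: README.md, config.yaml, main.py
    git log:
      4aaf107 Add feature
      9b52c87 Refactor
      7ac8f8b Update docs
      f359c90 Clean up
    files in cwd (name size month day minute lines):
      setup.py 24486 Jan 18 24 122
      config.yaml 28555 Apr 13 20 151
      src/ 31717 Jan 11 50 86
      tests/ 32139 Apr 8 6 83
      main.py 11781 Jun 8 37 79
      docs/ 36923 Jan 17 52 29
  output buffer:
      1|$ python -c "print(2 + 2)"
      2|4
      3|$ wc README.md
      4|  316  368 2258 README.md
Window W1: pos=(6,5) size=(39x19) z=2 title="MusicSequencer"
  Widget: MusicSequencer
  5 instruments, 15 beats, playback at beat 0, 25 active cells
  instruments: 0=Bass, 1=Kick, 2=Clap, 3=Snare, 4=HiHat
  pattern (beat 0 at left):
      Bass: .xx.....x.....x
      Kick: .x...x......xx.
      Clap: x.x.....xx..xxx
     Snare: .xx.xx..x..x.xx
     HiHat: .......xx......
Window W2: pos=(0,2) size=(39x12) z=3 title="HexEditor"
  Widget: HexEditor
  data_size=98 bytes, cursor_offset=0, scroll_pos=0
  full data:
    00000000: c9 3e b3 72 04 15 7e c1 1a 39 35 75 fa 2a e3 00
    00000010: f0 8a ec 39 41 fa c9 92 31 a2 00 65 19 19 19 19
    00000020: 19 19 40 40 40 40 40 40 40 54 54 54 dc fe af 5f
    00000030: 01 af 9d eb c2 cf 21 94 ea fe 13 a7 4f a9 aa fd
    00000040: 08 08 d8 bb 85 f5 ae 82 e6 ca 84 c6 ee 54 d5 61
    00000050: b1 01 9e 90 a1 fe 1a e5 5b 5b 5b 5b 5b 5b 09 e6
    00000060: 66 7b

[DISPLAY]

─────────────────────────────────────┨    
00000000  C9 3e b3 72 04 15 7e c1  1a┃━━━━
00000010  f0 8a ec 39 41 fa c9 92  31┃    
00000020  19 19 40 40 40 40 40 40  40┃────
00000030  01 af 9d eb c2 cf 21 94  ea┃    
00000040  08 08 d8 bb 85 f5 ae 82  e6┃    
00000050  b1 01 9e 90 a1 fe 1a e5  5b┃    
00000060  66 7b                      ┃    
                                     ┃    
━━━━━━━━━━━━━━━━━━━━━━━━━━━━━━━━━━━━━┛    
     ┃                                    
     ┃                                    
     ┃                                    
     ┃                                    
     ┃                                    
     ┃                                    


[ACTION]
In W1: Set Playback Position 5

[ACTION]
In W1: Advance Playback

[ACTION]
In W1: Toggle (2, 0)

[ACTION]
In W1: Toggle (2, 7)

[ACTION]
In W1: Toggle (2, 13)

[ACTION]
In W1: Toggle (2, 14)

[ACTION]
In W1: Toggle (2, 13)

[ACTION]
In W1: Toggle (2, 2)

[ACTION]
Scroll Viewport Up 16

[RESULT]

                                          
                                          
━━━━━━━━━━━━━━━━━━━━━━━━━━━━━━━━━━━━━┓    
 HexEditor                           ┃    
─────────────────────────────────────┨    
00000000  C9 3e b3 72 04 15 7e c1  1a┃━━━━
00000010  f0 8a ec 39 41 fa c9 92  31┃    
00000020  19 19 40 40 40 40 40 40  40┃────
00000030  01 af 9d eb c2 cf 21 94  ea┃    
00000040  08 08 d8 bb 85 f5 ae 82  e6┃    
00000050  b1 01 9e 90 a1 fe 1a e5  5b┃    
00000060  66 7b                      ┃    
                                     ┃    
━━━━━━━━━━━━━━━━━━━━━━━━━━━━━━━━━━━━━┛    
     ┃                                    
     ┃                                    
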